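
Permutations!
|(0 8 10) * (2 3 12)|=|(0 8 10)(2 3 12)|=3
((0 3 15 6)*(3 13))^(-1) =(0 6 15 3 13)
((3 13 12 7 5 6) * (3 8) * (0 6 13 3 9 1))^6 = ((0 6 8 9 1)(5 13 12 7))^6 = (0 6 8 9 1)(5 12)(7 13)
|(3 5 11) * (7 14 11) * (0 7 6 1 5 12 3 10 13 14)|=12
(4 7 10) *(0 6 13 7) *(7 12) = (0 6 13 12 7 10 4) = [6, 1, 2, 3, 0, 5, 13, 10, 8, 9, 4, 11, 7, 12]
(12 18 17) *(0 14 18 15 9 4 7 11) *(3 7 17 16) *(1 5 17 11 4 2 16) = [14, 5, 16, 7, 11, 17, 6, 4, 8, 2, 10, 0, 15, 13, 18, 9, 3, 12, 1] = (0 14 18 1 5 17 12 15 9 2 16 3 7 4 11)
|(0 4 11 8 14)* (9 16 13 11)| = |(0 4 9 16 13 11 8 14)| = 8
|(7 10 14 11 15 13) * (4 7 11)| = |(4 7 10 14)(11 15 13)| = 12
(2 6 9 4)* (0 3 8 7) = (0 3 8 7)(2 6 9 4) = [3, 1, 6, 8, 2, 5, 9, 0, 7, 4]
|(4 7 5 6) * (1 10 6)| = 6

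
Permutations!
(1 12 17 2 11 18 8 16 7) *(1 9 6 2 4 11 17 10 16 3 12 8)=(1 8 3 12 10 16 7 9 6 2 17 4 11 18)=[0, 8, 17, 12, 11, 5, 2, 9, 3, 6, 16, 18, 10, 13, 14, 15, 7, 4, 1]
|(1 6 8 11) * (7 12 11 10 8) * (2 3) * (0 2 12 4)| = 18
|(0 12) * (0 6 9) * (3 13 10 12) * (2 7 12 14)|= 10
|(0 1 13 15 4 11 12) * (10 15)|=8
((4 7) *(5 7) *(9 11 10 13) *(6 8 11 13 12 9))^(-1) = (4 7 5)(6 13 9 12 10 11 8)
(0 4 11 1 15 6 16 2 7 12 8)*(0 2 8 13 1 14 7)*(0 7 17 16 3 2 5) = (0 4 11 14 17 16 8 5)(1 15 6 3 2 7 12 13) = [4, 15, 7, 2, 11, 0, 3, 12, 5, 9, 10, 14, 13, 1, 17, 6, 8, 16]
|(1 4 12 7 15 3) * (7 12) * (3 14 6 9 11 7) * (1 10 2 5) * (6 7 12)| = 12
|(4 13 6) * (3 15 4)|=|(3 15 4 13 6)|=5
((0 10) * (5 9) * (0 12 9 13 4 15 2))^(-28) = ((0 10 12 9 5 13 4 15 2))^(-28) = (0 2 15 4 13 5 9 12 10)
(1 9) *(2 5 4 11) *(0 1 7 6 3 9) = (0 1)(2 5 4 11)(3 9 7 6) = [1, 0, 5, 9, 11, 4, 3, 6, 8, 7, 10, 2]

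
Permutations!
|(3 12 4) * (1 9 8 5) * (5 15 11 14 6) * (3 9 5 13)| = |(1 5)(3 12 4 9 8 15 11 14 6 13)| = 10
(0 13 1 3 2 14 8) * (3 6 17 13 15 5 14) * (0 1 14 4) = (0 15 5 4)(1 6 17 13 14 8)(2 3) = [15, 6, 3, 2, 0, 4, 17, 7, 1, 9, 10, 11, 12, 14, 8, 5, 16, 13]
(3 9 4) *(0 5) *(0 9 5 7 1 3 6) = (0 7 1 3 5 9 4 6) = [7, 3, 2, 5, 6, 9, 0, 1, 8, 4]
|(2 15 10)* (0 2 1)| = 5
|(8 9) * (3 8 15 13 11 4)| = 7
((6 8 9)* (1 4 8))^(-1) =((1 4 8 9 6))^(-1) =(1 6 9 8 4)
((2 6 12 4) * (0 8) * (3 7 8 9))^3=((0 9 3 7 8)(2 6 12 4))^3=(0 7 9 8 3)(2 4 12 6)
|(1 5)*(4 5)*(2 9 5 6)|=6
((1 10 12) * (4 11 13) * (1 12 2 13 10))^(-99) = ((2 13 4 11 10))^(-99) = (2 13 4 11 10)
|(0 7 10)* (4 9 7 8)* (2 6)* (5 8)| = |(0 5 8 4 9 7 10)(2 6)| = 14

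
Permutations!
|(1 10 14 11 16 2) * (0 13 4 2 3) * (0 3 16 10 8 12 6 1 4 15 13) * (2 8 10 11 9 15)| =11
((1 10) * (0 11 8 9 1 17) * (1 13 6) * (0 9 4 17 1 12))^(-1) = (0 12 6 13 9 17 4 8 11)(1 10) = ((0 11 8 4 17 9 13 6 12)(1 10))^(-1)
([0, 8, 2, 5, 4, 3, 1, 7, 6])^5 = [0, 6, 2, 5, 4, 3, 8, 7, 1]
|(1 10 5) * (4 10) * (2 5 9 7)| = |(1 4 10 9 7 2 5)| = 7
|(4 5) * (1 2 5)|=4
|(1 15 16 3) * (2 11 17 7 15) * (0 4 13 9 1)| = |(0 4 13 9 1 2 11 17 7 15 16 3)| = 12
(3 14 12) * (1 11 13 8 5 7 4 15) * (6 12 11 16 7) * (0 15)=(0 15 1 16 7 4)(3 14 11 13 8 5 6 12)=[15, 16, 2, 14, 0, 6, 12, 4, 5, 9, 10, 13, 3, 8, 11, 1, 7]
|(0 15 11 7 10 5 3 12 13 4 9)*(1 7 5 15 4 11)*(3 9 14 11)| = 12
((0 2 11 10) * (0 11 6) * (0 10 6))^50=((0 2)(6 10 11))^50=(6 11 10)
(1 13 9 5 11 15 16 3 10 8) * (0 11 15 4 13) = (0 11 4 13 9 5 15 16 3 10 8 1) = [11, 0, 2, 10, 13, 15, 6, 7, 1, 5, 8, 4, 12, 9, 14, 16, 3]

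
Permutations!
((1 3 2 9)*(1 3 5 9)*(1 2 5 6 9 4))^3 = ((1 6 9 3 5 4))^3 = (1 3)(4 9)(5 6)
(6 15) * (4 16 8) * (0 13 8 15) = (0 13 8 4 16 15 6) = [13, 1, 2, 3, 16, 5, 0, 7, 4, 9, 10, 11, 12, 8, 14, 6, 15]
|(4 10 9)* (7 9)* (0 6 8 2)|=|(0 6 8 2)(4 10 7 9)|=4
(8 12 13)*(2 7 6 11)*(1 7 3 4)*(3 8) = [0, 7, 8, 4, 1, 5, 11, 6, 12, 9, 10, 2, 13, 3] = (1 7 6 11 2 8 12 13 3 4)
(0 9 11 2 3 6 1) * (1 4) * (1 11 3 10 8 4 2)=(0 9 3 6 2 10 8 4 11 1)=[9, 0, 10, 6, 11, 5, 2, 7, 4, 3, 8, 1]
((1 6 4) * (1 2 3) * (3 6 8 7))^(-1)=(1 3 7 8)(2 4 6)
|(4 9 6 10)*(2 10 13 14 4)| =|(2 10)(4 9 6 13 14)| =10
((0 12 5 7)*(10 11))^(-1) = (0 7 5 12)(10 11)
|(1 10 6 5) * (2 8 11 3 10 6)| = 15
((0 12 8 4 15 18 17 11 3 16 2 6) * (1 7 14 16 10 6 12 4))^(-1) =(0 6 10 3 11 17 18 15 4)(1 8 12 2 16 14 7)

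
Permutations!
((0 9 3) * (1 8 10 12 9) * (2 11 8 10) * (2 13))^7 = ((0 1 10 12 9 3)(2 11 8 13))^7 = (0 1 10 12 9 3)(2 13 8 11)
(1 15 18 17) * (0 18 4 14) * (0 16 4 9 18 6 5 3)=(0 6 5 3)(1 15 9 18 17)(4 14 16)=[6, 15, 2, 0, 14, 3, 5, 7, 8, 18, 10, 11, 12, 13, 16, 9, 4, 1, 17]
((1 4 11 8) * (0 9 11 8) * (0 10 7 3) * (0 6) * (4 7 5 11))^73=(0 9 4 8 1 7 3 6)(5 11 10)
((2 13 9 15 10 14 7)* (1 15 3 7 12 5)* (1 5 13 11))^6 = (1 9 15 3 10 7 14 2 12 11 13)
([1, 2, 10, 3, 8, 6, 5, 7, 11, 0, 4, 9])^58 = (0 2 4 11)(1 10 8 9)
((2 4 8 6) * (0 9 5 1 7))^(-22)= ((0 9 5 1 7)(2 4 8 6))^(-22)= (0 1 9 7 5)(2 8)(4 6)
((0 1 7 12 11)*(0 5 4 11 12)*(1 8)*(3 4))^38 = ((12)(0 8 1 7)(3 4 11 5))^38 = (12)(0 1)(3 11)(4 5)(7 8)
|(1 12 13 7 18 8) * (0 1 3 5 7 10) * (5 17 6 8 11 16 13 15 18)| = 36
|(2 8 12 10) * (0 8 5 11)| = 7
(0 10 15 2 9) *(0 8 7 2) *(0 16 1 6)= [10, 6, 9, 3, 4, 5, 0, 2, 7, 8, 15, 11, 12, 13, 14, 16, 1]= (0 10 15 16 1 6)(2 9 8 7)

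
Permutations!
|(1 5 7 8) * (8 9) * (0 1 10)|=7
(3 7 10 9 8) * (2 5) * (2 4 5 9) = (2 9 8 3 7 10)(4 5) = [0, 1, 9, 7, 5, 4, 6, 10, 3, 8, 2]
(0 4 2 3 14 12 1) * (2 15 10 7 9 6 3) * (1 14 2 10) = [4, 0, 10, 2, 15, 5, 3, 9, 8, 6, 7, 11, 14, 13, 12, 1] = (0 4 15 1)(2 10 7 9 6 3)(12 14)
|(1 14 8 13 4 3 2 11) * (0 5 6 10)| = 8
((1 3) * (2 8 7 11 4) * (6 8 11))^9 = ((1 3)(2 11 4)(6 8 7))^9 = (11)(1 3)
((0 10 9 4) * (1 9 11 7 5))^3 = (0 7 9 10 5 4 11 1)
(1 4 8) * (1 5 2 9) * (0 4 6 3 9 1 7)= (0 4 8 5 2 1 6 3 9 7)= [4, 6, 1, 9, 8, 2, 3, 0, 5, 7]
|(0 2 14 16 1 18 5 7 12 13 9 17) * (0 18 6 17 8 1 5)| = |(0 2 14 16 5 7 12 13 9 8 1 6 17 18)| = 14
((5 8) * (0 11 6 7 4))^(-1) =(0 4 7 6 11)(5 8)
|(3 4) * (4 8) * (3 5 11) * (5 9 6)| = |(3 8 4 9 6 5 11)| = 7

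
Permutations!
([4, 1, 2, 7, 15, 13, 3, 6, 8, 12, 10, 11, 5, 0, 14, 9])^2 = (0 15 12 13 4 9 5)(3 6 7)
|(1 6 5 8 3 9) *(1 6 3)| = 6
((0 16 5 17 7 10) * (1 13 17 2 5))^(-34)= ((0 16 1 13 17 7 10)(2 5))^(-34)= (0 16 1 13 17 7 10)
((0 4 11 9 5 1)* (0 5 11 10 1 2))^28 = (11)(0 5 10)(1 4 2) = ((0 4 10 1 5 2)(9 11))^28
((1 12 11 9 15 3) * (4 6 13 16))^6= ((1 12 11 9 15 3)(4 6 13 16))^6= (4 13)(6 16)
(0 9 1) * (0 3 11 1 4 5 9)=(1 3 11)(4 5 9)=[0, 3, 2, 11, 5, 9, 6, 7, 8, 4, 10, 1]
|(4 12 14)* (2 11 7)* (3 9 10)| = |(2 11 7)(3 9 10)(4 12 14)| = 3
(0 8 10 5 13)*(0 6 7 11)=[8, 1, 2, 3, 4, 13, 7, 11, 10, 9, 5, 0, 12, 6]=(0 8 10 5 13 6 7 11)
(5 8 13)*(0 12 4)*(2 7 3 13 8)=[12, 1, 7, 13, 0, 2, 6, 3, 8, 9, 10, 11, 4, 5]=(0 12 4)(2 7 3 13 5)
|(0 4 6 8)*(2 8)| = |(0 4 6 2 8)| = 5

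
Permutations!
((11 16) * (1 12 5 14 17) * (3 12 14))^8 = (1 17 14)(3 5 12)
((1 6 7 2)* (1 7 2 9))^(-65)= (9)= ((1 6 2 7 9))^(-65)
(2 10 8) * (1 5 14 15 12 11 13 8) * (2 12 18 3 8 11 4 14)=(1 5 2 10)(3 8 12 4 14 15 18)(11 13)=[0, 5, 10, 8, 14, 2, 6, 7, 12, 9, 1, 13, 4, 11, 15, 18, 16, 17, 3]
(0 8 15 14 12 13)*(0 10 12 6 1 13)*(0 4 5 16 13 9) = (0 8 15 14 6 1 9)(4 5 16 13 10 12) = [8, 9, 2, 3, 5, 16, 1, 7, 15, 0, 12, 11, 4, 10, 6, 14, 13]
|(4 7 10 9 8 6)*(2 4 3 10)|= |(2 4 7)(3 10 9 8 6)|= 15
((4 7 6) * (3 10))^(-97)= (3 10)(4 6 7)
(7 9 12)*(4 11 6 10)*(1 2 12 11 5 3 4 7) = [0, 2, 12, 4, 5, 3, 10, 9, 8, 11, 7, 6, 1] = (1 2 12)(3 4 5)(6 10 7 9 11)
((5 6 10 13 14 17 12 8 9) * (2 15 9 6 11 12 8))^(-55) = ((2 15 9 5 11 12)(6 10 13 14 17 8))^(-55) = (2 12 11 5 9 15)(6 8 17 14 13 10)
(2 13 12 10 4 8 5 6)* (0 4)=(0 4 8 5 6 2 13 12 10)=[4, 1, 13, 3, 8, 6, 2, 7, 5, 9, 0, 11, 10, 12]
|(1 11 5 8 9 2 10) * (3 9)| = 8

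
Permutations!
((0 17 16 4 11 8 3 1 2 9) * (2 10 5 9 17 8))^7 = (2 16 11 17 4)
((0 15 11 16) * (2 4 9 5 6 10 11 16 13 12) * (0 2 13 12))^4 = (0 4 10)(2 6 13)(5 12 16)(9 11 15)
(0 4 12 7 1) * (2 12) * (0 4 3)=[3, 4, 12, 0, 2, 5, 6, 1, 8, 9, 10, 11, 7]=(0 3)(1 4 2 12 7)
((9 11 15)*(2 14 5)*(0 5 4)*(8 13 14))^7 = (9 11 15)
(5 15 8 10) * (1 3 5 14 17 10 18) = (1 3 5 15 8 18)(10 14 17) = [0, 3, 2, 5, 4, 15, 6, 7, 18, 9, 14, 11, 12, 13, 17, 8, 16, 10, 1]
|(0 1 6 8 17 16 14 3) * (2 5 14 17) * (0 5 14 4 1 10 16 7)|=|(0 10 16 17 7)(1 6 8 2 14 3 5 4)|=40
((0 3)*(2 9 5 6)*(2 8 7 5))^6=(9)(5 8)(6 7)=((0 3)(2 9)(5 6 8 7))^6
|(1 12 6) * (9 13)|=6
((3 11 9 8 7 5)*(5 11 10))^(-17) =((3 10 5)(7 11 9 8))^(-17) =(3 10 5)(7 8 9 11)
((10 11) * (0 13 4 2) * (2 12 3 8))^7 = (13)(10 11)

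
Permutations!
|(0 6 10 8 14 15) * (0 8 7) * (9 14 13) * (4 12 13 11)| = |(0 6 10 7)(4 12 13 9 14 15 8 11)| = 8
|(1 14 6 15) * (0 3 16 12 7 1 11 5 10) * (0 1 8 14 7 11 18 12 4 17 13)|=|(0 3 16 4 17 13)(1 7 8 14 6 15 18 12 11 5 10)|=66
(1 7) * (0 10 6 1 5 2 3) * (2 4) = [10, 7, 3, 0, 2, 4, 1, 5, 8, 9, 6] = (0 10 6 1 7 5 4 2 3)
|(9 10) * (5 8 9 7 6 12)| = |(5 8 9 10 7 6 12)| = 7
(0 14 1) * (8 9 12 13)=(0 14 1)(8 9 12 13)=[14, 0, 2, 3, 4, 5, 6, 7, 9, 12, 10, 11, 13, 8, 1]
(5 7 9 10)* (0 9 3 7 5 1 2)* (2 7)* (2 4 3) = [9, 7, 0, 4, 3, 5, 6, 2, 8, 10, 1] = (0 9 10 1 7 2)(3 4)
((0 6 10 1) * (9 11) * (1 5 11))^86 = ((0 6 10 5 11 9 1))^86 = (0 10 11 1 6 5 9)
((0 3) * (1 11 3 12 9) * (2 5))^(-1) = ((0 12 9 1 11 3)(2 5))^(-1) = (0 3 11 1 9 12)(2 5)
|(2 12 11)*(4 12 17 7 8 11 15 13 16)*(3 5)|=|(2 17 7 8 11)(3 5)(4 12 15 13 16)|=10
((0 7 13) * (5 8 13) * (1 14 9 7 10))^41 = (0 7 10 5 1 8 14 13 9)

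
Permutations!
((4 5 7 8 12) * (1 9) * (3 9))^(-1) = ((1 3 9)(4 5 7 8 12))^(-1) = (1 9 3)(4 12 8 7 5)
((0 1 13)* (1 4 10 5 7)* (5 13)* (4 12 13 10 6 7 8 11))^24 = (13)(1 11 7 8 6 5 4)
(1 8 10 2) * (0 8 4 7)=(0 8 10 2 1 4 7)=[8, 4, 1, 3, 7, 5, 6, 0, 10, 9, 2]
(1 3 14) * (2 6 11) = (1 3 14)(2 6 11) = [0, 3, 6, 14, 4, 5, 11, 7, 8, 9, 10, 2, 12, 13, 1]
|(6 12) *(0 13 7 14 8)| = 10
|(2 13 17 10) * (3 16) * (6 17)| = |(2 13 6 17 10)(3 16)| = 10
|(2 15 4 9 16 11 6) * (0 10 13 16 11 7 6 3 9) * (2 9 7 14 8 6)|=14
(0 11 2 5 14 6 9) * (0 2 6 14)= (14)(0 11 6 9 2 5)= [11, 1, 5, 3, 4, 0, 9, 7, 8, 2, 10, 6, 12, 13, 14]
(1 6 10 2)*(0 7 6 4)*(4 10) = (0 7 6 4)(1 10 2) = [7, 10, 1, 3, 0, 5, 4, 6, 8, 9, 2]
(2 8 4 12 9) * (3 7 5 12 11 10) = (2 8 4 11 10 3 7 5 12 9) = [0, 1, 8, 7, 11, 12, 6, 5, 4, 2, 3, 10, 9]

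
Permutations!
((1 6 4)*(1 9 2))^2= (1 4 2 6 9)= ((1 6 4 9 2))^2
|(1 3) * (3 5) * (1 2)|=|(1 5 3 2)|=4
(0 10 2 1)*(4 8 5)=(0 10 2 1)(4 8 5)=[10, 0, 1, 3, 8, 4, 6, 7, 5, 9, 2]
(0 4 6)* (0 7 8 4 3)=[3, 1, 2, 0, 6, 5, 7, 8, 4]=(0 3)(4 6 7 8)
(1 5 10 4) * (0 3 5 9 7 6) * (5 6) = (0 3 6)(1 9 7 5 10 4) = [3, 9, 2, 6, 1, 10, 0, 5, 8, 7, 4]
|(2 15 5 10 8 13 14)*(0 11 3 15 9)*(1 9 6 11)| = |(0 1 9)(2 6 11 3 15 5 10 8 13 14)| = 30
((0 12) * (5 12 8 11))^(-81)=(0 12 5 11 8)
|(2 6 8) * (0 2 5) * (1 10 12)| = |(0 2 6 8 5)(1 10 12)| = 15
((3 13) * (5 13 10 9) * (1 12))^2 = (3 9 13 10 5)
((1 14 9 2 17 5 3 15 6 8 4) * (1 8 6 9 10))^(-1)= (1 10 14)(2 9 15 3 5 17)(4 8)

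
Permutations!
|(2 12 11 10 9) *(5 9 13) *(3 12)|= 8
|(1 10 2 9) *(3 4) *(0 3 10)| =|(0 3 4 10 2 9 1)| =7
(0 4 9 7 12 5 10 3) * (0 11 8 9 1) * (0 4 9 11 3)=[9, 4, 2, 3, 1, 10, 6, 12, 11, 7, 0, 8, 5]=(0 9 7 12 5 10)(1 4)(8 11)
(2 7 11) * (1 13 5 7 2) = (1 13 5 7 11) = [0, 13, 2, 3, 4, 7, 6, 11, 8, 9, 10, 1, 12, 5]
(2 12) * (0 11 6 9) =(0 11 6 9)(2 12) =[11, 1, 12, 3, 4, 5, 9, 7, 8, 0, 10, 6, 2]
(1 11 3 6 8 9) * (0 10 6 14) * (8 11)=(0 10 6 11 3 14)(1 8 9)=[10, 8, 2, 14, 4, 5, 11, 7, 9, 1, 6, 3, 12, 13, 0]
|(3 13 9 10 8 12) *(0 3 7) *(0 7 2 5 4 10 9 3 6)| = |(0 6)(2 5 4 10 8 12)(3 13)| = 6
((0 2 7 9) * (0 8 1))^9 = (0 9)(1 7)(2 8)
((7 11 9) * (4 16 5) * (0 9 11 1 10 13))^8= ((0 9 7 1 10 13)(4 16 5))^8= (0 7 10)(1 13 9)(4 5 16)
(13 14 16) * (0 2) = (0 2)(13 14 16) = [2, 1, 0, 3, 4, 5, 6, 7, 8, 9, 10, 11, 12, 14, 16, 15, 13]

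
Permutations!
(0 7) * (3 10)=[7, 1, 2, 10, 4, 5, 6, 0, 8, 9, 3]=(0 7)(3 10)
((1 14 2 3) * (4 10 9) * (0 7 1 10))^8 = ((0 7 1 14 2 3 10 9 4))^8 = (0 4 9 10 3 2 14 1 7)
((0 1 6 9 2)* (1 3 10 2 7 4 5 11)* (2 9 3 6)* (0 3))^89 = (0 6)(1 11 5 4 7 9 10 3 2)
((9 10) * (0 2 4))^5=((0 2 4)(9 10))^5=(0 4 2)(9 10)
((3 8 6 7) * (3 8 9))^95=(3 9)(6 8 7)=((3 9)(6 7 8))^95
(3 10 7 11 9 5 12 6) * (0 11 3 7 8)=(0 11 9 5 12 6 7 3 10 8)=[11, 1, 2, 10, 4, 12, 7, 3, 0, 5, 8, 9, 6]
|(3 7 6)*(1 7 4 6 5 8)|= |(1 7 5 8)(3 4 6)|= 12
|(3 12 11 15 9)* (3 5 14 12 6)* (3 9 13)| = |(3 6 9 5 14 12 11 15 13)| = 9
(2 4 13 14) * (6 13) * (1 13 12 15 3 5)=(1 13 14 2 4 6 12 15 3 5)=[0, 13, 4, 5, 6, 1, 12, 7, 8, 9, 10, 11, 15, 14, 2, 3]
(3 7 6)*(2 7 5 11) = (2 7 6 3 5 11) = [0, 1, 7, 5, 4, 11, 3, 6, 8, 9, 10, 2]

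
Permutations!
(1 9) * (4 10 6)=(1 9)(4 10 6)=[0, 9, 2, 3, 10, 5, 4, 7, 8, 1, 6]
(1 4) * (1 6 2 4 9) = [0, 9, 4, 3, 6, 5, 2, 7, 8, 1] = (1 9)(2 4 6)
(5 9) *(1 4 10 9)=[0, 4, 2, 3, 10, 1, 6, 7, 8, 5, 9]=(1 4 10 9 5)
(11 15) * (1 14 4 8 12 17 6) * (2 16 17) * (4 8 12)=(1 14 8 4 12 2 16 17 6)(11 15)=[0, 14, 16, 3, 12, 5, 1, 7, 4, 9, 10, 15, 2, 13, 8, 11, 17, 6]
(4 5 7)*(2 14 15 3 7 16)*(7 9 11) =(2 14 15 3 9 11 7 4 5 16) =[0, 1, 14, 9, 5, 16, 6, 4, 8, 11, 10, 7, 12, 13, 15, 3, 2]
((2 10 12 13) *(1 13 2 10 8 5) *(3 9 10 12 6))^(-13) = (1 5 8 2 12 13)(3 6 10 9)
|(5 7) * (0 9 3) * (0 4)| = 4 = |(0 9 3 4)(5 7)|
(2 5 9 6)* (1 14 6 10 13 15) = (1 14 6 2 5 9 10 13 15) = [0, 14, 5, 3, 4, 9, 2, 7, 8, 10, 13, 11, 12, 15, 6, 1]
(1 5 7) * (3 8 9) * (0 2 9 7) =[2, 5, 9, 8, 4, 0, 6, 1, 7, 3] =(0 2 9 3 8 7 1 5)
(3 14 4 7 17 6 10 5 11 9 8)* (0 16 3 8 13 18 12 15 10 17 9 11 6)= [16, 1, 2, 14, 7, 6, 17, 9, 8, 13, 5, 11, 15, 18, 4, 10, 3, 0, 12]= (0 16 3 14 4 7 9 13 18 12 15 10 5 6 17)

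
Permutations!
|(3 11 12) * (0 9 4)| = |(0 9 4)(3 11 12)| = 3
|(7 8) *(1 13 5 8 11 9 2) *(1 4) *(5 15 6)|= 11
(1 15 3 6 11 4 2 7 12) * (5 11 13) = (1 15 3 6 13 5 11 4 2 7 12) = [0, 15, 7, 6, 2, 11, 13, 12, 8, 9, 10, 4, 1, 5, 14, 3]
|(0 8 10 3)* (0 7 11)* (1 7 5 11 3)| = 8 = |(0 8 10 1 7 3 5 11)|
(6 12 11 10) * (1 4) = (1 4)(6 12 11 10) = [0, 4, 2, 3, 1, 5, 12, 7, 8, 9, 6, 10, 11]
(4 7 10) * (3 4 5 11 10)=(3 4 7)(5 11 10)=[0, 1, 2, 4, 7, 11, 6, 3, 8, 9, 5, 10]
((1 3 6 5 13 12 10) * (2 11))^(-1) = ((1 3 6 5 13 12 10)(2 11))^(-1) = (1 10 12 13 5 6 3)(2 11)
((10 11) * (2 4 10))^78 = (2 10)(4 11) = ((2 4 10 11))^78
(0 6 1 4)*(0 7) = (0 6 1 4 7) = [6, 4, 2, 3, 7, 5, 1, 0]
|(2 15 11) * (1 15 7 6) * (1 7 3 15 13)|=|(1 13)(2 3 15 11)(6 7)|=4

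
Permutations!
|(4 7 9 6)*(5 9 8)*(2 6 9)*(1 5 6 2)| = 4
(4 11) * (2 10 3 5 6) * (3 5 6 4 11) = (11)(2 10 5 4 3 6) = [0, 1, 10, 6, 3, 4, 2, 7, 8, 9, 5, 11]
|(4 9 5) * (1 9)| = 4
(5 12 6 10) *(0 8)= [8, 1, 2, 3, 4, 12, 10, 7, 0, 9, 5, 11, 6]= (0 8)(5 12 6 10)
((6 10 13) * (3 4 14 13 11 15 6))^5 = ((3 4 14 13)(6 10 11 15))^5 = (3 4 14 13)(6 10 11 15)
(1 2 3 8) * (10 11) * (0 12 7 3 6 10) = (0 12 7 3 8 1 2 6 10 11) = [12, 2, 6, 8, 4, 5, 10, 3, 1, 9, 11, 0, 7]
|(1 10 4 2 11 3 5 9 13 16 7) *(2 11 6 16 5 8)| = 30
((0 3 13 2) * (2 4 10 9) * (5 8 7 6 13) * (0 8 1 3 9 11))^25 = (0 6)(1 3 5)(2 4)(7 11)(8 10)(9 13)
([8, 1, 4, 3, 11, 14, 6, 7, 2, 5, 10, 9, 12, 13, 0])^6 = (0 5 11 2)(4 8 14 9)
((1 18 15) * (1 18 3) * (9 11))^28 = (18)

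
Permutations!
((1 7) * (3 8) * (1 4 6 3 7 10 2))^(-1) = ((1 10 2)(3 8 7 4 6))^(-1) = (1 2 10)(3 6 4 7 8)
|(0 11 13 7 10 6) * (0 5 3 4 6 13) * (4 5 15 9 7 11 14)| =10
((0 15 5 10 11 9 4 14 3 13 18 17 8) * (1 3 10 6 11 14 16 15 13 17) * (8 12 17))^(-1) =(0 8 3 1 18 13)(4 9 11 6 5 15 16)(10 14)(12 17)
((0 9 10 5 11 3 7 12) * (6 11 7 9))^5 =(0 10 6 5 11 7 3 12 9)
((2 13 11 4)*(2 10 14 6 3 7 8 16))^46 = ((2 13 11 4 10 14 6 3 7 8 16))^46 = (2 11 10 6 7 16 13 4 14 3 8)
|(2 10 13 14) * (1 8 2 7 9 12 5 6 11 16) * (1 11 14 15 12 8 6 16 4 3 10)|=63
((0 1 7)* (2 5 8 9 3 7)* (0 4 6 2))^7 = ((0 1)(2 5 8 9 3 7 4 6))^7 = (0 1)(2 6 4 7 3 9 8 5)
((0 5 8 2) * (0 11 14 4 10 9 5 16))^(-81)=((0 16)(2 11 14 4 10 9 5 8))^(-81)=(0 16)(2 8 5 9 10 4 14 11)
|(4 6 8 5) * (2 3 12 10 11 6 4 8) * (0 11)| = 14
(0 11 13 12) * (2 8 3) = [11, 1, 8, 2, 4, 5, 6, 7, 3, 9, 10, 13, 0, 12] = (0 11 13 12)(2 8 3)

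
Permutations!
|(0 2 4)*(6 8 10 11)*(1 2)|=|(0 1 2 4)(6 8 10 11)|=4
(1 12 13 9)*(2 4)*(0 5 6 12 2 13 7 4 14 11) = (0 5 6 12 7 4 13 9 1 2 14 11) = [5, 2, 14, 3, 13, 6, 12, 4, 8, 1, 10, 0, 7, 9, 11]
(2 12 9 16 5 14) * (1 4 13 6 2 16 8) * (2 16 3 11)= (1 4 13 6 16 5 14 3 11 2 12 9 8)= [0, 4, 12, 11, 13, 14, 16, 7, 1, 8, 10, 2, 9, 6, 3, 15, 5]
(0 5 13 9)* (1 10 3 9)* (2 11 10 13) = (0 5 2 11 10 3 9)(1 13) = [5, 13, 11, 9, 4, 2, 6, 7, 8, 0, 3, 10, 12, 1]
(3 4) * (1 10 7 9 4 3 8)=(1 10 7 9 4 8)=[0, 10, 2, 3, 8, 5, 6, 9, 1, 4, 7]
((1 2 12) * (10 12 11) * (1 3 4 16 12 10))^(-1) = (1 11 2)(3 12 16 4)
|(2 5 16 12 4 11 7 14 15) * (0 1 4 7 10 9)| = |(0 1 4 11 10 9)(2 5 16 12 7 14 15)| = 42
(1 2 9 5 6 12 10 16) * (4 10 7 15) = [0, 2, 9, 3, 10, 6, 12, 15, 8, 5, 16, 11, 7, 13, 14, 4, 1] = (1 2 9 5 6 12 7 15 4 10 16)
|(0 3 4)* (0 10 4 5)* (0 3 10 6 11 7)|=|(0 10 4 6 11 7)(3 5)|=6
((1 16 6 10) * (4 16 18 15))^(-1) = (1 10 6 16 4 15 18)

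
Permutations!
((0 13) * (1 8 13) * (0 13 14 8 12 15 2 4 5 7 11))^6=(0 5 15)(1 7 2)(4 12 11)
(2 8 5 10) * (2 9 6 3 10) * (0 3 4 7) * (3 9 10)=(10)(0 9 6 4 7)(2 8 5)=[9, 1, 8, 3, 7, 2, 4, 0, 5, 6, 10]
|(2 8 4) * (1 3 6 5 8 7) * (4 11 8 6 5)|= |(1 3 5 6 4 2 7)(8 11)|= 14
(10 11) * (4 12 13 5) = (4 12 13 5)(10 11) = [0, 1, 2, 3, 12, 4, 6, 7, 8, 9, 11, 10, 13, 5]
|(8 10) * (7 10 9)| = 4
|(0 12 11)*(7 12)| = 4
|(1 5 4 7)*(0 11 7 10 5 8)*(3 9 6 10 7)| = 11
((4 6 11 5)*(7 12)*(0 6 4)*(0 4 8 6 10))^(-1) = (0 10)(4 5 11 6 8)(7 12)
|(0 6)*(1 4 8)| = 6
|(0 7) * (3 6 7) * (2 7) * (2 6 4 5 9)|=7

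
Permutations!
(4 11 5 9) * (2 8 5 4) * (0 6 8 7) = (0 6 8 5 9 2 7)(4 11) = [6, 1, 7, 3, 11, 9, 8, 0, 5, 2, 10, 4]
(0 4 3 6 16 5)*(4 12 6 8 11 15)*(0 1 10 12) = (1 10 12 6 16 5)(3 8 11 15 4) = [0, 10, 2, 8, 3, 1, 16, 7, 11, 9, 12, 15, 6, 13, 14, 4, 5]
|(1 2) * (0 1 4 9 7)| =|(0 1 2 4 9 7)| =6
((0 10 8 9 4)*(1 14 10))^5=((0 1 14 10 8 9 4))^5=(0 9 10 1 4 8 14)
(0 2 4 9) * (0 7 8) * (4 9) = (0 2 9 7 8) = [2, 1, 9, 3, 4, 5, 6, 8, 0, 7]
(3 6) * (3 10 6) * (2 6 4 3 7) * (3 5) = (2 6 10 4 5 3 7) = [0, 1, 6, 7, 5, 3, 10, 2, 8, 9, 4]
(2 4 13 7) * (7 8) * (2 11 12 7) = (2 4 13 8)(7 11 12) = [0, 1, 4, 3, 13, 5, 6, 11, 2, 9, 10, 12, 7, 8]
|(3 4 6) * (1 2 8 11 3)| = |(1 2 8 11 3 4 6)| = 7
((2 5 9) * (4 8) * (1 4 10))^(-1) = ((1 4 8 10)(2 5 9))^(-1) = (1 10 8 4)(2 9 5)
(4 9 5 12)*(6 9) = [0, 1, 2, 3, 6, 12, 9, 7, 8, 5, 10, 11, 4] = (4 6 9 5 12)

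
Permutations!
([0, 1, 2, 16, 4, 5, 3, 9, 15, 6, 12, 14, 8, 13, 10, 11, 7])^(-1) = (3 6 9 7 16)(8 12 10 14 11 15)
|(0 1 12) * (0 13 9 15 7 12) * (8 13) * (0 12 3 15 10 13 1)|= 3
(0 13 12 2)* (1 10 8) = (0 13 12 2)(1 10 8) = [13, 10, 0, 3, 4, 5, 6, 7, 1, 9, 8, 11, 2, 12]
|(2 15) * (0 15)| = 3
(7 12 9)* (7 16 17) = [0, 1, 2, 3, 4, 5, 6, 12, 8, 16, 10, 11, 9, 13, 14, 15, 17, 7] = (7 12 9 16 17)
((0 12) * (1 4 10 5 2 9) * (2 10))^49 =(0 12)(1 4 2 9)(5 10)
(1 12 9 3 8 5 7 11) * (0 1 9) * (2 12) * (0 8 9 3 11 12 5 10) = [1, 2, 5, 9, 4, 7, 6, 12, 10, 11, 0, 3, 8] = (0 1 2 5 7 12 8 10)(3 9 11)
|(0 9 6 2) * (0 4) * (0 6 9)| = 3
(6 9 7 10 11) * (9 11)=(6 11)(7 10 9)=[0, 1, 2, 3, 4, 5, 11, 10, 8, 7, 9, 6]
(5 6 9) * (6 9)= (5 9)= [0, 1, 2, 3, 4, 9, 6, 7, 8, 5]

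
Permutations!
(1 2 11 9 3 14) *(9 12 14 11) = (1 2 9 3 11 12 14) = [0, 2, 9, 11, 4, 5, 6, 7, 8, 3, 10, 12, 14, 13, 1]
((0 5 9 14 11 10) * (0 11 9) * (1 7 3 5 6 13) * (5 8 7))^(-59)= (0 6 13 1 5)(3 8 7)(9 14)(10 11)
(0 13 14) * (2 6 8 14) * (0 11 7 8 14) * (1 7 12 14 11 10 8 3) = (0 13 2 6 11 12 14 10 8)(1 7 3) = [13, 7, 6, 1, 4, 5, 11, 3, 0, 9, 8, 12, 14, 2, 10]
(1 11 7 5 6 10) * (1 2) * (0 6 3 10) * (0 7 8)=(0 6 7 5 3 10 2 1 11 8)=[6, 11, 1, 10, 4, 3, 7, 5, 0, 9, 2, 8]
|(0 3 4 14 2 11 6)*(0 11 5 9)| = 14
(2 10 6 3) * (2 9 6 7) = (2 10 7)(3 9 6) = [0, 1, 10, 9, 4, 5, 3, 2, 8, 6, 7]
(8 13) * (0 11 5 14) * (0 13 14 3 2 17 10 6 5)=[11, 1, 17, 2, 4, 3, 5, 7, 14, 9, 6, 0, 12, 8, 13, 15, 16, 10]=(0 11)(2 17 10 6 5 3)(8 14 13)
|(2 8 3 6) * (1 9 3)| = 6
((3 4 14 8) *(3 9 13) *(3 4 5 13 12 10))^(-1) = ((3 5 13 4 14 8 9 12 10))^(-1) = (3 10 12 9 8 14 4 13 5)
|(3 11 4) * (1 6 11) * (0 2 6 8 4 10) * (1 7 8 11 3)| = 10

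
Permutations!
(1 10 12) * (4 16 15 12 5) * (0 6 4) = (0 6 4 16 15 12 1 10 5) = [6, 10, 2, 3, 16, 0, 4, 7, 8, 9, 5, 11, 1, 13, 14, 12, 15]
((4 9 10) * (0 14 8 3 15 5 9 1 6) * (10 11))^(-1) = ((0 14 8 3 15 5 9 11 10 4 1 6))^(-1) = (0 6 1 4 10 11 9 5 15 3 8 14)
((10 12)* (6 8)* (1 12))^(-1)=(1 10 12)(6 8)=((1 12 10)(6 8))^(-1)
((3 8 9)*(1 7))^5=(1 7)(3 9 8)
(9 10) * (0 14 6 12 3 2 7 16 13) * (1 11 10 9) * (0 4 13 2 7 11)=(0 14 6 12 3 7 16 2 11 10 1)(4 13)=[14, 0, 11, 7, 13, 5, 12, 16, 8, 9, 1, 10, 3, 4, 6, 15, 2]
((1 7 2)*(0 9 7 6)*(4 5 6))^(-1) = ((0 9 7 2 1 4 5 6))^(-1) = (0 6 5 4 1 2 7 9)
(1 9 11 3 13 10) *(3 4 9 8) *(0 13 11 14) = (0 13 10 1 8 3 11 4 9 14) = [13, 8, 2, 11, 9, 5, 6, 7, 3, 14, 1, 4, 12, 10, 0]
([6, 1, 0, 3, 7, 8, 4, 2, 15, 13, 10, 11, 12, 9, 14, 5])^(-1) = (0 2 7 4 6)(5 15 8)(9 13)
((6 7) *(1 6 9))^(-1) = (1 9 7 6)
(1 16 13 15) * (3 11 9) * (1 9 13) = (1 16)(3 11 13 15 9) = [0, 16, 2, 11, 4, 5, 6, 7, 8, 3, 10, 13, 12, 15, 14, 9, 1]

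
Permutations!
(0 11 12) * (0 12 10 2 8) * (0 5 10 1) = [11, 0, 8, 3, 4, 10, 6, 7, 5, 9, 2, 1, 12] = (12)(0 11 1)(2 8 5 10)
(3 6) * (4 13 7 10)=(3 6)(4 13 7 10)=[0, 1, 2, 6, 13, 5, 3, 10, 8, 9, 4, 11, 12, 7]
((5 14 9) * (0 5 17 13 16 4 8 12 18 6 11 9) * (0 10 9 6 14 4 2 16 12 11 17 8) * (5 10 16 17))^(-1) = (0 4 5 6 11 8 9 10)(2 16 14 18 12 13 17)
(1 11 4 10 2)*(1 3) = (1 11 4 10 2 3) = [0, 11, 3, 1, 10, 5, 6, 7, 8, 9, 2, 4]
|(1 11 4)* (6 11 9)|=|(1 9 6 11 4)|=5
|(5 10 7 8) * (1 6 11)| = |(1 6 11)(5 10 7 8)| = 12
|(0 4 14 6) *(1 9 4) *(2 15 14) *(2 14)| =|(0 1 9 4 14 6)(2 15)| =6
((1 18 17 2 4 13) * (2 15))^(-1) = ((1 18 17 15 2 4 13))^(-1) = (1 13 4 2 15 17 18)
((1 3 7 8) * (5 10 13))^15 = ((1 3 7 8)(5 10 13))^15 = (13)(1 8 7 3)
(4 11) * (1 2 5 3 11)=[0, 2, 5, 11, 1, 3, 6, 7, 8, 9, 10, 4]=(1 2 5 3 11 4)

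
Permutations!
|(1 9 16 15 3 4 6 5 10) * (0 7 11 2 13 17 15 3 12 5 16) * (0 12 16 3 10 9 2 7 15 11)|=|(0 15 16 10 1 2 13 17 11 7)(3 4 6)(5 9 12)|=30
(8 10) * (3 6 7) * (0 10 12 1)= (0 10 8 12 1)(3 6 7)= [10, 0, 2, 6, 4, 5, 7, 3, 12, 9, 8, 11, 1]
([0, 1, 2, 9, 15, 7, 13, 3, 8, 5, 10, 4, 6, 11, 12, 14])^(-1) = (3 7 5 9)(4 11 13 6 12 14 15)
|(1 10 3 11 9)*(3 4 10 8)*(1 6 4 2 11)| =6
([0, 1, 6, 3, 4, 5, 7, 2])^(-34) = [0, 1, 7, 3, 4, 5, 2, 6]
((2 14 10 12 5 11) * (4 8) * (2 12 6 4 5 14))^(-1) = ((4 8 5 11 12 14 10 6))^(-1) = (4 6 10 14 12 11 5 8)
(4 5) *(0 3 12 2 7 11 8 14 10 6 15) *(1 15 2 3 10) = (0 10 6 2 7 11 8 14 1 15)(3 12)(4 5) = [10, 15, 7, 12, 5, 4, 2, 11, 14, 9, 6, 8, 3, 13, 1, 0]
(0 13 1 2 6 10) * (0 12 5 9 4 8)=(0 13 1 2 6 10 12 5 9 4 8)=[13, 2, 6, 3, 8, 9, 10, 7, 0, 4, 12, 11, 5, 1]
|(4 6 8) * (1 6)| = 4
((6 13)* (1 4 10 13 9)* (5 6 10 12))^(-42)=((1 4 12 5 6 9)(10 13))^(-42)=(13)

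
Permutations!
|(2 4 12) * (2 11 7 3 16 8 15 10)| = |(2 4 12 11 7 3 16 8 15 10)| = 10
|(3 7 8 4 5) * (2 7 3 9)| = 6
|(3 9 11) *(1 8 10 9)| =6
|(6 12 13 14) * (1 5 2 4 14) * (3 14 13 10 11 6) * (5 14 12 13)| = |(1 14 3 12 10 11 6 13)(2 4 5)| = 24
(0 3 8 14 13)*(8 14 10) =(0 3 14 13)(8 10) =[3, 1, 2, 14, 4, 5, 6, 7, 10, 9, 8, 11, 12, 0, 13]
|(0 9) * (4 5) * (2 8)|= 2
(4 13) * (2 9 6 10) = (2 9 6 10)(4 13) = [0, 1, 9, 3, 13, 5, 10, 7, 8, 6, 2, 11, 12, 4]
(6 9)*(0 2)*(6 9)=(9)(0 2)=[2, 1, 0, 3, 4, 5, 6, 7, 8, 9]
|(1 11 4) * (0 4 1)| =|(0 4)(1 11)| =2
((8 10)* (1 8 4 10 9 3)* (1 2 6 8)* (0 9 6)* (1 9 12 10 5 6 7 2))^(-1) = ((0 12 10 4 5 6 8 7 2)(1 9 3))^(-1) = (0 2 7 8 6 5 4 10 12)(1 3 9)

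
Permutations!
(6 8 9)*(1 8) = [0, 8, 2, 3, 4, 5, 1, 7, 9, 6] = (1 8 9 6)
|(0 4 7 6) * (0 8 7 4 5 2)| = |(0 5 2)(6 8 7)| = 3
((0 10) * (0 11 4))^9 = (0 10 11 4)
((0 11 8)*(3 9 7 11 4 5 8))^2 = (0 5)(3 7)(4 8)(9 11)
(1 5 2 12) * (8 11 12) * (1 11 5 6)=[0, 6, 8, 3, 4, 2, 1, 7, 5, 9, 10, 12, 11]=(1 6)(2 8 5)(11 12)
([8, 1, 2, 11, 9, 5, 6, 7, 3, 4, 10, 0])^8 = (11)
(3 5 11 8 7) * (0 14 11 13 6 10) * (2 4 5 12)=(0 14 11 8 7 3 12 2 4 5 13 6 10)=[14, 1, 4, 12, 5, 13, 10, 3, 7, 9, 0, 8, 2, 6, 11]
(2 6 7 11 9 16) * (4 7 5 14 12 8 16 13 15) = [0, 1, 6, 3, 7, 14, 5, 11, 16, 13, 10, 9, 8, 15, 12, 4, 2] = (2 6 5 14 12 8 16)(4 7 11 9 13 15)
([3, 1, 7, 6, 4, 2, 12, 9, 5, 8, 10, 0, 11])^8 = [12, 1, 8, 11, 4, 9, 0, 5, 7, 2, 10, 6, 3]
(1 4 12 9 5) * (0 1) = (0 1 4 12 9 5) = [1, 4, 2, 3, 12, 0, 6, 7, 8, 5, 10, 11, 9]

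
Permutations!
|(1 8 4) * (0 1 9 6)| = |(0 1 8 4 9 6)| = 6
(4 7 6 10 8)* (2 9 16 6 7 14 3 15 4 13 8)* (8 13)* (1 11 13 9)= (1 11 13 9 16 6 10 2)(3 15 4 14)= [0, 11, 1, 15, 14, 5, 10, 7, 8, 16, 2, 13, 12, 9, 3, 4, 6]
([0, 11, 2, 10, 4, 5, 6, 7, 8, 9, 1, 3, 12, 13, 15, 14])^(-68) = (15)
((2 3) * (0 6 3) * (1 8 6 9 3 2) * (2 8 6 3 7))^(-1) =(0 2 7 9)(1 3 8 6) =((0 9 7 2)(1 6 8 3))^(-1)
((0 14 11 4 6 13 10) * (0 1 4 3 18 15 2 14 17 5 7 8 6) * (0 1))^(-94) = (0 5 8 13)(2 11 18)(3 15 14)(6 10 17 7)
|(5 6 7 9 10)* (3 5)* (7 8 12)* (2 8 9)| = 20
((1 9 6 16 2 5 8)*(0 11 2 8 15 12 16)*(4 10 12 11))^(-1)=(0 6 9 1 8 16 12 10 4)(2 11 15 5)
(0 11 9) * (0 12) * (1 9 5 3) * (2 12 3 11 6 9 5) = (0 6 9 3 1 5 11 2 12) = [6, 5, 12, 1, 4, 11, 9, 7, 8, 3, 10, 2, 0]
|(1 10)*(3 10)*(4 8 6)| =|(1 3 10)(4 8 6)| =3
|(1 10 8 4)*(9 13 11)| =12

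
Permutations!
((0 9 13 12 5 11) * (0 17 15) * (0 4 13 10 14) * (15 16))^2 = (0 10)(4 12 11 16)(5 17 15 13)(9 14)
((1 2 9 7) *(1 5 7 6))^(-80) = (9)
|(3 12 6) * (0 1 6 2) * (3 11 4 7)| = 9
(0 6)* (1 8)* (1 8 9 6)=[1, 9, 2, 3, 4, 5, 0, 7, 8, 6]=(0 1 9 6)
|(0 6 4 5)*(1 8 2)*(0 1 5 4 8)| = 6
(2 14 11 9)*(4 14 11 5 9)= [0, 1, 11, 3, 14, 9, 6, 7, 8, 2, 10, 4, 12, 13, 5]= (2 11 4 14 5 9)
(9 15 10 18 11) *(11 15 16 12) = (9 16 12 11)(10 18 15) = [0, 1, 2, 3, 4, 5, 6, 7, 8, 16, 18, 9, 11, 13, 14, 10, 12, 17, 15]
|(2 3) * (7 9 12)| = 6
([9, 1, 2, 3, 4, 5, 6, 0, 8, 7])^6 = [0, 1, 2, 3, 4, 5, 6, 7, 8, 9]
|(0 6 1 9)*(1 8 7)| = |(0 6 8 7 1 9)| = 6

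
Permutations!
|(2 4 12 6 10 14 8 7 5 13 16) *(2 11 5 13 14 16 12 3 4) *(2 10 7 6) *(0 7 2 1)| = |(0 7 13 12 1)(2 10 16 11 5 14 8 6)(3 4)| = 40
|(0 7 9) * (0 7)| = 2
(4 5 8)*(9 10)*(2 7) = [0, 1, 7, 3, 5, 8, 6, 2, 4, 10, 9] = (2 7)(4 5 8)(9 10)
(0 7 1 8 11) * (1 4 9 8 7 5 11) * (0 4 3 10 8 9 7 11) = [5, 11, 2, 10, 7, 0, 6, 3, 1, 9, 8, 4] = (0 5)(1 11 4 7 3 10 8)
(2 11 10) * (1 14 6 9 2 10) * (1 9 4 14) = (2 11 9)(4 14 6) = [0, 1, 11, 3, 14, 5, 4, 7, 8, 2, 10, 9, 12, 13, 6]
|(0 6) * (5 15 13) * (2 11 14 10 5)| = 14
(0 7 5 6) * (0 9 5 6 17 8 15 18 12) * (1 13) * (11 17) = [7, 13, 2, 3, 4, 11, 9, 6, 15, 5, 10, 17, 0, 1, 14, 18, 16, 8, 12] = (0 7 6 9 5 11 17 8 15 18 12)(1 13)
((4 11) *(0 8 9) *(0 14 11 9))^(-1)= (0 8)(4 11 14 9)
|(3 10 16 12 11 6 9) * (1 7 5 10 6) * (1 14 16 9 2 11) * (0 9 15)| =14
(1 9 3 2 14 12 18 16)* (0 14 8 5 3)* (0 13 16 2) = [14, 9, 8, 0, 4, 3, 6, 7, 5, 13, 10, 11, 18, 16, 12, 15, 1, 17, 2] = (0 14 12 18 2 8 5 3)(1 9 13 16)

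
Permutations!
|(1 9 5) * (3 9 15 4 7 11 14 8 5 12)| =|(1 15 4 7 11 14 8 5)(3 9 12)| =24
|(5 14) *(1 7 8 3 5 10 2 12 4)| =10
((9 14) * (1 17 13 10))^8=((1 17 13 10)(9 14))^8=(17)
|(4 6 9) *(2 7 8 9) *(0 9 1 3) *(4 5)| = 10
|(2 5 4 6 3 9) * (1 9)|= 7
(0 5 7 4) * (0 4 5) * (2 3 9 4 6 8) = (2 3 9 4 6 8)(5 7) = [0, 1, 3, 9, 6, 7, 8, 5, 2, 4]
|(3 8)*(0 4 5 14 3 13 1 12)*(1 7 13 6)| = 18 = |(0 4 5 14 3 8 6 1 12)(7 13)|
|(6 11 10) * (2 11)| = |(2 11 10 6)| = 4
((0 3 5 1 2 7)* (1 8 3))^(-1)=((0 1 2 7)(3 5 8))^(-1)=(0 7 2 1)(3 8 5)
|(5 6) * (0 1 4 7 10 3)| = |(0 1 4 7 10 3)(5 6)| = 6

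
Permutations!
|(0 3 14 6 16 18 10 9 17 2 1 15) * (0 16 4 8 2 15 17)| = 14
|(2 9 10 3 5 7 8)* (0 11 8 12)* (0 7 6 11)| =|(2 9 10 3 5 6 11 8)(7 12)| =8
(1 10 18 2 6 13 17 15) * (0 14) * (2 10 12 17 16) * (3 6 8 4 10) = (0 14)(1 12 17 15)(2 8 4 10 18 3 6 13 16) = [14, 12, 8, 6, 10, 5, 13, 7, 4, 9, 18, 11, 17, 16, 0, 1, 2, 15, 3]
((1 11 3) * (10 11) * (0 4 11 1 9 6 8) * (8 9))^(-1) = (0 8 3 11 4)(1 10)(6 9)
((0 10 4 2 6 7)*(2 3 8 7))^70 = (0 8 4)(3 10 7)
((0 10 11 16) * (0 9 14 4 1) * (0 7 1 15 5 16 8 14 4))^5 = ((0 10 11 8 14)(1 7)(4 15 5 16 9))^5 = (16)(1 7)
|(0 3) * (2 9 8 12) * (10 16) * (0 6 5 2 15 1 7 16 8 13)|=7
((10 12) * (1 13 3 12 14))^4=(1 10 3)(12 13 14)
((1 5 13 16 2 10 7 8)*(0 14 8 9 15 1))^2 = (0 8 14)(1 13 2 7 15 5 16 10 9)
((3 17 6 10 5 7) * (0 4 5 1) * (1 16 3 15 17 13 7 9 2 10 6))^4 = (0 2 13 1 9 3 17 5 16 15 4 10 7)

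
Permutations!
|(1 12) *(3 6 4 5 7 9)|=6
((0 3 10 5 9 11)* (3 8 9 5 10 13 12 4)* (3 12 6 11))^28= (13)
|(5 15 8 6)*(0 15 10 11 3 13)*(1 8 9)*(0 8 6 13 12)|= |(0 15 9 1 6 5 10 11 3 12)(8 13)|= 10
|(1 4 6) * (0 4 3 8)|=|(0 4 6 1 3 8)|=6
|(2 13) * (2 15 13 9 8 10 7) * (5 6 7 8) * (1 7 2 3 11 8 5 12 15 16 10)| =|(1 7 3 11 8)(2 9 12 15 13 16 10 5 6)| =45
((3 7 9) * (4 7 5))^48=(3 7 5 9 4)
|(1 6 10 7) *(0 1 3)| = |(0 1 6 10 7 3)| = 6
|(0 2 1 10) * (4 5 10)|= 6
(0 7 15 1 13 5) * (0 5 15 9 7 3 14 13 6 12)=[3, 6, 2, 14, 4, 5, 12, 9, 8, 7, 10, 11, 0, 15, 13, 1]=(0 3 14 13 15 1 6 12)(7 9)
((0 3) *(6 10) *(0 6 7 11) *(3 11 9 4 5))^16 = ((0 11)(3 6 10 7 9 4 5))^16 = (11)(3 10 9 5 6 7 4)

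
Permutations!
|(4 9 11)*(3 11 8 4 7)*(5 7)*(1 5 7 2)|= |(1 5 2)(3 11 7)(4 9 8)|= 3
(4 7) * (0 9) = (0 9)(4 7) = [9, 1, 2, 3, 7, 5, 6, 4, 8, 0]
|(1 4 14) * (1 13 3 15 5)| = |(1 4 14 13 3 15 5)| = 7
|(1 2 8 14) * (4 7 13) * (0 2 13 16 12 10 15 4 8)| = 12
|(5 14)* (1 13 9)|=6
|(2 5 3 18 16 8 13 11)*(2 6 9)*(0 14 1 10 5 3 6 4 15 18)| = |(0 14 1 10 5 6 9 2 3)(4 15 18 16 8 13 11)| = 63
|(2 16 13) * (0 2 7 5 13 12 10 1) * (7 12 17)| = |(0 2 16 17 7 5 13 12 10 1)| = 10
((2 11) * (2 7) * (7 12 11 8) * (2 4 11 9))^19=((2 8 7 4 11 12 9))^19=(2 12 4 8 9 11 7)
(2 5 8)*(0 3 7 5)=(0 3 7 5 8 2)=[3, 1, 0, 7, 4, 8, 6, 5, 2]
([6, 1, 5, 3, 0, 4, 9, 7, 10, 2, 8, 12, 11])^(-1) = (0 4 5 2 9 6)(8 10)(11 12)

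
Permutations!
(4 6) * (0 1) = [1, 0, 2, 3, 6, 5, 4] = (0 1)(4 6)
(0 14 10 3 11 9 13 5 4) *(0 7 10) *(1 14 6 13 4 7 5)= (0 6 13 1 14)(3 11 9 4 5 7 10)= [6, 14, 2, 11, 5, 7, 13, 10, 8, 4, 3, 9, 12, 1, 0]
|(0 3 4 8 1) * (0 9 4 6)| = |(0 3 6)(1 9 4 8)| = 12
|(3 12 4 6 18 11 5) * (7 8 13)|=|(3 12 4 6 18 11 5)(7 8 13)|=21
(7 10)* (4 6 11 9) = (4 6 11 9)(7 10) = [0, 1, 2, 3, 6, 5, 11, 10, 8, 4, 7, 9]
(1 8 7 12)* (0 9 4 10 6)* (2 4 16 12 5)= (0 9 16 12 1 8 7 5 2 4 10 6)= [9, 8, 4, 3, 10, 2, 0, 5, 7, 16, 6, 11, 1, 13, 14, 15, 12]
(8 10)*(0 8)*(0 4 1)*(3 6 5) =(0 8 10 4 1)(3 6 5) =[8, 0, 2, 6, 1, 3, 5, 7, 10, 9, 4]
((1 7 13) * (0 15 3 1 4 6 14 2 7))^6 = (0 3)(1 15)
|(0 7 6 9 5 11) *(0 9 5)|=6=|(0 7 6 5 11 9)|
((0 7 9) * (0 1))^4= (9)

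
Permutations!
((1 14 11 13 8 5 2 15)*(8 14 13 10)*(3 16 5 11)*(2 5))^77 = (16)(8 10 11)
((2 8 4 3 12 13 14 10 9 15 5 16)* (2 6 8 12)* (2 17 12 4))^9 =(2 15 12 8 9 17 6 10 3 16 14 4 5 13) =((2 4 3 17 12 13 14 10 9 15 5 16 6 8))^9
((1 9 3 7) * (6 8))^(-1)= ((1 9 3 7)(6 8))^(-1)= (1 7 3 9)(6 8)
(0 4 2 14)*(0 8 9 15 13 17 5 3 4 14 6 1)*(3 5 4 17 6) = (0 14 8 9 15 13 6 1)(2 3 17 4) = [14, 0, 3, 17, 2, 5, 1, 7, 9, 15, 10, 11, 12, 6, 8, 13, 16, 4]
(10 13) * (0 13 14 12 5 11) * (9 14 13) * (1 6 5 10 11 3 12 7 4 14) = (0 9 1 6 5 3 12 10 13 11)(4 14 7) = [9, 6, 2, 12, 14, 3, 5, 4, 8, 1, 13, 0, 10, 11, 7]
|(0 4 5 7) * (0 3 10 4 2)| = |(0 2)(3 10 4 5 7)| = 10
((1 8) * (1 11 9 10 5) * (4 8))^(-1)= (1 5 10 9 11 8 4)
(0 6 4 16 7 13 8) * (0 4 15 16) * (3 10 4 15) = [6, 1, 2, 10, 0, 5, 3, 13, 15, 9, 4, 11, 12, 8, 14, 16, 7] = (0 6 3 10 4)(7 13 8 15 16)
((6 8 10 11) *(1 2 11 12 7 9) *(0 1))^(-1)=(0 9 7 12 10 8 6 11 2 1)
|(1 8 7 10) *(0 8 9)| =|(0 8 7 10 1 9)| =6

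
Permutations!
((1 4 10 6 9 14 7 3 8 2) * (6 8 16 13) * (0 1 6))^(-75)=(0 10 6 7 13 4 2 14 16 1 8 9 3)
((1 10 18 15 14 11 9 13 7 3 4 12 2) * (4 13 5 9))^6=((1 10 18 15 14 11 4 12 2)(3 13 7)(5 9))^6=(1 4 15)(2 11 18)(10 12 14)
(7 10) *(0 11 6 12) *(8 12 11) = (0 8 12)(6 11)(7 10) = [8, 1, 2, 3, 4, 5, 11, 10, 12, 9, 7, 6, 0]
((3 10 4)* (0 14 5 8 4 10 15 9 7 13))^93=(0 8 15 13 5 3 7 14 4 9)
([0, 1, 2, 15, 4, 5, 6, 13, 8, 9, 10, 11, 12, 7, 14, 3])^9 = (3 15)(7 13)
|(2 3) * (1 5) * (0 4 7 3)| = 10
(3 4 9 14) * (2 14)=[0, 1, 14, 4, 9, 5, 6, 7, 8, 2, 10, 11, 12, 13, 3]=(2 14 3 4 9)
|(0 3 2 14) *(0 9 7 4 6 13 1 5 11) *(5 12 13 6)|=9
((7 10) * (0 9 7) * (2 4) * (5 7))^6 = ((0 9 5 7 10)(2 4))^6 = (0 9 5 7 10)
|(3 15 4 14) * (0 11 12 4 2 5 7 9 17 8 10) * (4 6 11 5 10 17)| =|(0 5 7 9 4 14 3 15 2 10)(6 11 12)(8 17)| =30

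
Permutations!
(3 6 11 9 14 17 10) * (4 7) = [0, 1, 2, 6, 7, 5, 11, 4, 8, 14, 3, 9, 12, 13, 17, 15, 16, 10] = (3 6 11 9 14 17 10)(4 7)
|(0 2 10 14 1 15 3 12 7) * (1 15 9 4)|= 24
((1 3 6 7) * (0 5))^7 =(0 5)(1 7 6 3)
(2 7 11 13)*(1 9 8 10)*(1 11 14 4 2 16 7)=(1 9 8 10 11 13 16 7 14 4 2)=[0, 9, 1, 3, 2, 5, 6, 14, 10, 8, 11, 13, 12, 16, 4, 15, 7]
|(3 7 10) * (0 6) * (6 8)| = 3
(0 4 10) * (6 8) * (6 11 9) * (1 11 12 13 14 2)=[4, 11, 1, 3, 10, 5, 8, 7, 12, 6, 0, 9, 13, 14, 2]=(0 4 10)(1 11 9 6 8 12 13 14 2)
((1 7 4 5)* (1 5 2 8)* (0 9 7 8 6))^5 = ((0 9 7 4 2 6)(1 8))^5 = (0 6 2 4 7 9)(1 8)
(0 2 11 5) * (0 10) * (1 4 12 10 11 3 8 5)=(0 2 3 8 5 11 1 4 12 10)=[2, 4, 3, 8, 12, 11, 6, 7, 5, 9, 0, 1, 10]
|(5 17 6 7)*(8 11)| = |(5 17 6 7)(8 11)| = 4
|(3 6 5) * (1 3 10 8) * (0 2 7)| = |(0 2 7)(1 3 6 5 10 8)| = 6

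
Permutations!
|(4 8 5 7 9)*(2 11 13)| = |(2 11 13)(4 8 5 7 9)| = 15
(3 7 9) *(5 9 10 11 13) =[0, 1, 2, 7, 4, 9, 6, 10, 8, 3, 11, 13, 12, 5] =(3 7 10 11 13 5 9)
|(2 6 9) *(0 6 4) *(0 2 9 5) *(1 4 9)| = 12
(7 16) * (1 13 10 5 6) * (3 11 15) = (1 13 10 5 6)(3 11 15)(7 16) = [0, 13, 2, 11, 4, 6, 1, 16, 8, 9, 5, 15, 12, 10, 14, 3, 7]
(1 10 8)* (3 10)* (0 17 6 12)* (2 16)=[17, 3, 16, 10, 4, 5, 12, 7, 1, 9, 8, 11, 0, 13, 14, 15, 2, 6]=(0 17 6 12)(1 3 10 8)(2 16)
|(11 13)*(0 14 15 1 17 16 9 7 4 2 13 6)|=13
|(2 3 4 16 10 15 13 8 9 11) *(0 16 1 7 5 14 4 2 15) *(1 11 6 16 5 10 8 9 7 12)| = |(0 5 14 4 11 15 13 9 6 16 8 7 10)(1 12)(2 3)| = 26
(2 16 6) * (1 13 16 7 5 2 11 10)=(1 13 16 6 11 10)(2 7 5)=[0, 13, 7, 3, 4, 2, 11, 5, 8, 9, 1, 10, 12, 16, 14, 15, 6]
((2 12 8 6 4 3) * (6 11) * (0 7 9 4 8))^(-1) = ((0 7 9 4 3 2 12)(6 8 11))^(-1) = (0 12 2 3 4 9 7)(6 11 8)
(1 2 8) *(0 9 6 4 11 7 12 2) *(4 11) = (0 9 6 11 7 12 2 8 1) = [9, 0, 8, 3, 4, 5, 11, 12, 1, 6, 10, 7, 2]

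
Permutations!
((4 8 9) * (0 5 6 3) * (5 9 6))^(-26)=(0 6 4)(3 8 9)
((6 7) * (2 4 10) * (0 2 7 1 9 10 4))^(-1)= (0 2)(1 6 7 10 9)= ((0 2)(1 9 10 7 6))^(-1)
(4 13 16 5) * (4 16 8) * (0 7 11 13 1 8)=(0 7 11 13)(1 8 4)(5 16)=[7, 8, 2, 3, 1, 16, 6, 11, 4, 9, 10, 13, 12, 0, 14, 15, 5]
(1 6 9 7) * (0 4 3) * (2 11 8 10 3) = [4, 6, 11, 0, 2, 5, 9, 1, 10, 7, 3, 8] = (0 4 2 11 8 10 3)(1 6 9 7)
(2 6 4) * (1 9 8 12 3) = (1 9 8 12 3)(2 6 4) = [0, 9, 6, 1, 2, 5, 4, 7, 12, 8, 10, 11, 3]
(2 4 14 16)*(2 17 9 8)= (2 4 14 16 17 9 8)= [0, 1, 4, 3, 14, 5, 6, 7, 2, 8, 10, 11, 12, 13, 16, 15, 17, 9]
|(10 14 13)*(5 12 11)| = 3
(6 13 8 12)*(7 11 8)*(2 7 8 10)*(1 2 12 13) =(1 2 7 11 10 12 6)(8 13) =[0, 2, 7, 3, 4, 5, 1, 11, 13, 9, 12, 10, 6, 8]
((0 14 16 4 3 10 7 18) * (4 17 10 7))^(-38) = ((0 14 16 17 10 4 3 7 18))^(-38) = (0 7 4 17 14 18 3 10 16)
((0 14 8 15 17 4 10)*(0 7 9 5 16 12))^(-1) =((0 14 8 15 17 4 10 7 9 5 16 12))^(-1) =(0 12 16 5 9 7 10 4 17 15 8 14)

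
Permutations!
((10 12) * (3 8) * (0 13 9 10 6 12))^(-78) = (0 9)(10 13)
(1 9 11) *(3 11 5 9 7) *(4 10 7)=(1 4 10 7 3 11)(5 9)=[0, 4, 2, 11, 10, 9, 6, 3, 8, 5, 7, 1]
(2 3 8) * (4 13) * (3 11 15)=[0, 1, 11, 8, 13, 5, 6, 7, 2, 9, 10, 15, 12, 4, 14, 3]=(2 11 15 3 8)(4 13)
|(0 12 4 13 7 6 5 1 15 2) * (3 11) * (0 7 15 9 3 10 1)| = 45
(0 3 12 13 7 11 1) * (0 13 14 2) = (0 3 12 14 2)(1 13 7 11) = [3, 13, 0, 12, 4, 5, 6, 11, 8, 9, 10, 1, 14, 7, 2]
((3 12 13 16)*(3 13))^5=(3 12)(13 16)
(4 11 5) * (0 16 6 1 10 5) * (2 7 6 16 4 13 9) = (16)(0 4 11)(1 10 5 13 9 2 7 6) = [4, 10, 7, 3, 11, 13, 1, 6, 8, 2, 5, 0, 12, 9, 14, 15, 16]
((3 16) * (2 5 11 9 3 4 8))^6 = (2 4 3 11)(5 8 16 9)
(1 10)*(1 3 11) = (1 10 3 11) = [0, 10, 2, 11, 4, 5, 6, 7, 8, 9, 3, 1]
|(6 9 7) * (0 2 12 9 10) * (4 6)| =|(0 2 12 9 7 4 6 10)| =8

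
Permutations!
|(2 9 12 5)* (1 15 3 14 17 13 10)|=|(1 15 3 14 17 13 10)(2 9 12 5)|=28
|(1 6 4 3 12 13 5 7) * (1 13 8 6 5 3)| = |(1 5 7 13 3 12 8 6 4)| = 9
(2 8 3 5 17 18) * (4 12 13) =(2 8 3 5 17 18)(4 12 13) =[0, 1, 8, 5, 12, 17, 6, 7, 3, 9, 10, 11, 13, 4, 14, 15, 16, 18, 2]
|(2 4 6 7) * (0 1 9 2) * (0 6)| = 10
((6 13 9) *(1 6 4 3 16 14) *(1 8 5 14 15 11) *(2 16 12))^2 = (1 13 4 12 16 11 6 9 3 2 15)(5 8 14)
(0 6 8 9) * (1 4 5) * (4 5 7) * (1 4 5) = (0 6 8 9)(4 7 5) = [6, 1, 2, 3, 7, 4, 8, 5, 9, 0]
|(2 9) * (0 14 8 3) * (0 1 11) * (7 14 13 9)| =10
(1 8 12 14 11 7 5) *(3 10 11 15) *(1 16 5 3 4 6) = (1 8 12 14 15 4 6)(3 10 11 7)(5 16) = [0, 8, 2, 10, 6, 16, 1, 3, 12, 9, 11, 7, 14, 13, 15, 4, 5]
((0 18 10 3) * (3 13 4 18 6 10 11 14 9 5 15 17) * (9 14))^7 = ((0 6 10 13 4 18 11 9 5 15 17 3))^7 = (0 9 10 15 4 3 11 6 5 13 17 18)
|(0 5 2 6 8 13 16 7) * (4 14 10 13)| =11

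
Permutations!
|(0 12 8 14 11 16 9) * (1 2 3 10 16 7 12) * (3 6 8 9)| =30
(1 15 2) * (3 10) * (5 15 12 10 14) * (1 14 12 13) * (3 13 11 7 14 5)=(1 11 7 14 3 12 10 13)(2 5 15)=[0, 11, 5, 12, 4, 15, 6, 14, 8, 9, 13, 7, 10, 1, 3, 2]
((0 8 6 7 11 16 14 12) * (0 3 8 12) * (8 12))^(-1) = ((0 8 6 7 11 16 14)(3 12))^(-1) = (0 14 16 11 7 6 8)(3 12)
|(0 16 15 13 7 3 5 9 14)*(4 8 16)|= |(0 4 8 16 15 13 7 3 5 9 14)|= 11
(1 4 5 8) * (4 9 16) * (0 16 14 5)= [16, 9, 2, 3, 0, 8, 6, 7, 1, 14, 10, 11, 12, 13, 5, 15, 4]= (0 16 4)(1 9 14 5 8)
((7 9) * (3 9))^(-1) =(3 7 9)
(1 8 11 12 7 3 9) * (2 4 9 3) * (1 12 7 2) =(1 8 11 7)(2 4 9 12) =[0, 8, 4, 3, 9, 5, 6, 1, 11, 12, 10, 7, 2]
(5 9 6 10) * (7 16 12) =(5 9 6 10)(7 16 12) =[0, 1, 2, 3, 4, 9, 10, 16, 8, 6, 5, 11, 7, 13, 14, 15, 12]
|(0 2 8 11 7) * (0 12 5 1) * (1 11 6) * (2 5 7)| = 14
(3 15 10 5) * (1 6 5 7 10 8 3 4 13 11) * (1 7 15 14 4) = (1 6 5)(3 14 4 13 11 7 10 15 8) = [0, 6, 2, 14, 13, 1, 5, 10, 3, 9, 15, 7, 12, 11, 4, 8]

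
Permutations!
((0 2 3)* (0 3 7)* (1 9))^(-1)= (0 7 2)(1 9)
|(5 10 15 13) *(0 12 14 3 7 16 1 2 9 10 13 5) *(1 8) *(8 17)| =15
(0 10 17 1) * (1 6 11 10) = [1, 0, 2, 3, 4, 5, 11, 7, 8, 9, 17, 10, 12, 13, 14, 15, 16, 6] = (0 1)(6 11 10 17)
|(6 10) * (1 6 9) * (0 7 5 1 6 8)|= 15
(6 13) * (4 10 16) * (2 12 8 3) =(2 12 8 3)(4 10 16)(6 13) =[0, 1, 12, 2, 10, 5, 13, 7, 3, 9, 16, 11, 8, 6, 14, 15, 4]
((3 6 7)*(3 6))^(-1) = (6 7)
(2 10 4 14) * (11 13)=(2 10 4 14)(11 13)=[0, 1, 10, 3, 14, 5, 6, 7, 8, 9, 4, 13, 12, 11, 2]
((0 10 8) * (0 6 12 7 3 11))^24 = (12)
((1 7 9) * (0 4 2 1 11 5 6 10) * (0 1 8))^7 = (11)(0 8 2 4)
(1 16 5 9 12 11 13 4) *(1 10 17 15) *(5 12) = (1 16 12 11 13 4 10 17 15)(5 9) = [0, 16, 2, 3, 10, 9, 6, 7, 8, 5, 17, 13, 11, 4, 14, 1, 12, 15]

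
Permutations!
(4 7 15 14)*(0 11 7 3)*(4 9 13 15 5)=(0 11 7 5 4 3)(9 13 15 14)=[11, 1, 2, 0, 3, 4, 6, 5, 8, 13, 10, 7, 12, 15, 9, 14]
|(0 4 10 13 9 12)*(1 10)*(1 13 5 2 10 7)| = |(0 4 13 9 12)(1 7)(2 10 5)| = 30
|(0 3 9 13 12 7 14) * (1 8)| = |(0 3 9 13 12 7 14)(1 8)| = 14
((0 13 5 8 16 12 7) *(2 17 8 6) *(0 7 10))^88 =(0 12 8 2 5)(6 13 10 16 17)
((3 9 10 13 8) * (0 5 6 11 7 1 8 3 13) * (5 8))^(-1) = (0 10 9 3 13 8)(1 7 11 6 5)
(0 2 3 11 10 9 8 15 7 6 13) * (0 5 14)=(0 2 3 11 10 9 8 15 7 6 13 5 14)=[2, 1, 3, 11, 4, 14, 13, 6, 15, 8, 9, 10, 12, 5, 0, 7]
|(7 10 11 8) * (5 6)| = 4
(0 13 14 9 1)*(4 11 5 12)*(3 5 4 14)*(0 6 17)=(0 13 3 5 12 14 9 1 6 17)(4 11)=[13, 6, 2, 5, 11, 12, 17, 7, 8, 1, 10, 4, 14, 3, 9, 15, 16, 0]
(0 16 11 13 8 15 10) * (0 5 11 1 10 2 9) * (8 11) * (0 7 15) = [16, 10, 9, 3, 4, 8, 6, 15, 0, 7, 5, 13, 12, 11, 14, 2, 1] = (0 16 1 10 5 8)(2 9 7 15)(11 13)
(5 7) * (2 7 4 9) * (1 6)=(1 6)(2 7 5 4 9)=[0, 6, 7, 3, 9, 4, 1, 5, 8, 2]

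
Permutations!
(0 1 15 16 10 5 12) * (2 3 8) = (0 1 15 16 10 5 12)(2 3 8) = [1, 15, 3, 8, 4, 12, 6, 7, 2, 9, 5, 11, 0, 13, 14, 16, 10]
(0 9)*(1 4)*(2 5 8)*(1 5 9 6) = (0 6 1 4 5 8 2 9) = [6, 4, 9, 3, 5, 8, 1, 7, 2, 0]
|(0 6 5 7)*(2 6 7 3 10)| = |(0 7)(2 6 5 3 10)| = 10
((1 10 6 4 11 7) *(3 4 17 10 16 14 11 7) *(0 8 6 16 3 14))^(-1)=((0 8 6 17 10 16)(1 3 4 7)(11 14))^(-1)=(0 16 10 17 6 8)(1 7 4 3)(11 14)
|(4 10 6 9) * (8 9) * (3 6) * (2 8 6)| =6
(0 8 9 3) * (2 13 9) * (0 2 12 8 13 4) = (0 13 9 3 2 4)(8 12) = [13, 1, 4, 2, 0, 5, 6, 7, 12, 3, 10, 11, 8, 9]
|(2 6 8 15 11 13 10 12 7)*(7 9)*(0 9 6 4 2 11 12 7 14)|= 12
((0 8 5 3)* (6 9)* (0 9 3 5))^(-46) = (3 6 9)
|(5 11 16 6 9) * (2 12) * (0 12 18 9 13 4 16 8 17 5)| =20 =|(0 12 2 18 9)(4 16 6 13)(5 11 8 17)|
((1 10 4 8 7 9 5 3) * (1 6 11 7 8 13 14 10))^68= (14)(3 11 9)(5 6 7)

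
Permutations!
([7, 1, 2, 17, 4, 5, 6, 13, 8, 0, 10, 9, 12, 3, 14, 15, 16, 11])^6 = [9, 1, 2, 13, 4, 5, 6, 0, 8, 11, 10, 17, 12, 7, 14, 15, 16, 3]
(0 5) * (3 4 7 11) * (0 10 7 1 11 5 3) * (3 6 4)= (0 6 4 1 11)(5 10 7)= [6, 11, 2, 3, 1, 10, 4, 5, 8, 9, 7, 0]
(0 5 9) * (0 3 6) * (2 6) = (0 5 9 3 2 6) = [5, 1, 6, 2, 4, 9, 0, 7, 8, 3]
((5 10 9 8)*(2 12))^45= (2 12)(5 10 9 8)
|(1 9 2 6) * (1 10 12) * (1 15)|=7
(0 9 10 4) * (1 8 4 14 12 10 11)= (0 9 11 1 8 4)(10 14 12)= [9, 8, 2, 3, 0, 5, 6, 7, 4, 11, 14, 1, 10, 13, 12]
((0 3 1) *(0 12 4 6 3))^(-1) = (1 3 6 4 12)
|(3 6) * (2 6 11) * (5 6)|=5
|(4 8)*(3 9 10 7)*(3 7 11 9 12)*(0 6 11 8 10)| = 12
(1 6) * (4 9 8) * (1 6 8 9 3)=(9)(1 8 4 3)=[0, 8, 2, 1, 3, 5, 6, 7, 4, 9]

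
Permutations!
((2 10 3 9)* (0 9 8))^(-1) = (0 8 3 10 2 9)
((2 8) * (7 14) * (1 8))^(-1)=(1 2 8)(7 14)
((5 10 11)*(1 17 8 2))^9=((1 17 8 2)(5 10 11))^9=(1 17 8 2)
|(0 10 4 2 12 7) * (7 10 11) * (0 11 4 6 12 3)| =12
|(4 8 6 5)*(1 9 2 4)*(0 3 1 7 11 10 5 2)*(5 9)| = 8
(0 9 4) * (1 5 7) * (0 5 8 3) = [9, 8, 2, 0, 5, 7, 6, 1, 3, 4] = (0 9 4 5 7 1 8 3)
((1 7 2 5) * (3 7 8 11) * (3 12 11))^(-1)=((1 8 3 7 2 5)(11 12))^(-1)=(1 5 2 7 3 8)(11 12)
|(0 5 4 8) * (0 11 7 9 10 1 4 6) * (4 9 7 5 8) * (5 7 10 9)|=8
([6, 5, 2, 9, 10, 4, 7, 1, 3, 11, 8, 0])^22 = (11)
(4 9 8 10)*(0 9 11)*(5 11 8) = (0 9 5 11)(4 8 10) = [9, 1, 2, 3, 8, 11, 6, 7, 10, 5, 4, 0]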